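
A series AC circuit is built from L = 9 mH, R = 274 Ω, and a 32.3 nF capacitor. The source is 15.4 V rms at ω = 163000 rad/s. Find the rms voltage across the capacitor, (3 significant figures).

X_L = ωL = 1470 Ω
X_C = 1/(ωC) = 190 Ω
Net reactance X = X_L − X_C = 1280 Ω
Z = 274 + j1280 Ω
|Z| = √(274² + 1280²) = 1310 Ω
I = V/|Z| = 11.8 mA
V_C = I·|Z_C| = 0.0118 × 190 = 2.24 V

2.24 V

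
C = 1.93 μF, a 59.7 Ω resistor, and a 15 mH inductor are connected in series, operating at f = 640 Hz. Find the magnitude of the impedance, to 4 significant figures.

ω = 2πf = 4021 rad/s
X_L = ωL = 60.32 Ω
X_C = 1/(ωC) = 128.8 Ω
Net reactance X = X_L − X_C = -68.53 Ω
Z = 59.70 − j68.53 Ω
|Z| = √(59.70² + 68.53²) = 90.89 Ω

90.89 Ω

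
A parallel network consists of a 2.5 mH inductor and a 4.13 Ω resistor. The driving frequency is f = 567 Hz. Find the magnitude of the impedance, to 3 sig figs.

3.75 Ω

ω = 2πf = 3563 rad/s
X_L = ωL = 8.91 Ω
Parallel: admittances add. Y = 1/R + 1/(jωL)
Y = (0.242 − j0.112) S
|Y| = 0.267 S → |Z| = 1/|Y| = 3.75 Ω, ∠Z = −∠Y = 24.9°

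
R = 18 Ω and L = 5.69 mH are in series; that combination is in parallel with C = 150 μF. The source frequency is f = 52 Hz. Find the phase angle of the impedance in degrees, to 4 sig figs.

ω = 2πf = 326.7 rad/s
X_L = ωL = 1.859 Ω
X_C = 1/(ωC) = 20.40 Ω
Branch 1 (R+jX_L): Z₁ = 18.00 + j1.859 Ω, |Z₁| = 18.10 Ω
Branch 2 (−jX_C): Z₂ = −j20.40 Ω
Parallel: Z = Z₁Z₂/(Z₁+Z₂), |Z| = 14.29 Ω, ∠Z = -38.25°

-38.25°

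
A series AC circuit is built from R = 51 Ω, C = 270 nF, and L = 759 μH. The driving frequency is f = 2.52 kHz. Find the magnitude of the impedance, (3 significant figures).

ω = 2πf = 15830 rad/s
X_L = ωL = 12.0 Ω
X_C = 1/(ωC) = 234 Ω
Net reactance X = X_L − X_C = -222 Ω
Z = 51.0 − j222 Ω
|Z| = √(51.0² + 222²) = 228 Ω

228 Ω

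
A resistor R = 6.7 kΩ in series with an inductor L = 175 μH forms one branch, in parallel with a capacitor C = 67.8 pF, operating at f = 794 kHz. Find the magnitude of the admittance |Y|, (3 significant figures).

351 μS

ω = 2πf = 4.989e+06 rad/s
X_L = ωL = 873 Ω
X_C = 1/(ωC) = 2960 Ω
Branch 1 (R+jX_L): Z₁ = 6700 + j873 Ω, |Z₁| = 6760 Ω
Branch 2 (−jX_C): Z₂ = −j2960 Ω
Parallel: Z = Z₁Z₂/(Z₁+Z₂), |Z| = 2850 Ω, ∠Z = -65.3°
|Y| = 1/|Z| = 351 μS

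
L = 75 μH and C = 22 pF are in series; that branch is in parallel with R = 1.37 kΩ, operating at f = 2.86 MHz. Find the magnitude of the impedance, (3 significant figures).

ω = 2πf = 1.797e+07 rad/s
X_L = ωL = 1350 Ω
X_C = 1/(ωC) = 2530 Ω
Branch 1: Z₁ = R = 1370 Ω
Branch 2 (series LC): Z₂ = j(X_L − X_C) = −j1180 Ω
Parallel: Z = Z₁Z₂/(Z₁+Z₂), |Z| = 895 Ω, ∠Z = -49.2°

895 Ω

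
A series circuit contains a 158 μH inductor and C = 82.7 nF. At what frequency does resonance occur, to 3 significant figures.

44.0 kHz

ω₀ = 1/√(LC) = 1/√(0.000158 × 8.27e-08) = 276600 rad/s
f₀ = ω₀/(2π) = 44.0 kHz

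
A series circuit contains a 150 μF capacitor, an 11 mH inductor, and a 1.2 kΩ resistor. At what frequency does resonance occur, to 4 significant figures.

123.9 Hz

ω₀ = 1/√(LC) = 1/√(0.011 × 0.00015) = 778.5 rad/s
f₀ = ω₀/(2π) = 123.9 Hz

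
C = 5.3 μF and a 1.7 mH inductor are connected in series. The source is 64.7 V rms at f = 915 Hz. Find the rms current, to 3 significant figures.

ω = 2πf = 5749 rad/s
X_L = ωL = 9.77 Ω
X_C = 1/(ωC) = 32.8 Ω
Net reactance X = X_L − X_C = -23.0 Ω
Z = − j23.0 Ω
|Z| = √(0² + 23.0²) = 23.0 Ω
I = V/|Z| = 64.7/23.0 = 2.81 A

2.81 A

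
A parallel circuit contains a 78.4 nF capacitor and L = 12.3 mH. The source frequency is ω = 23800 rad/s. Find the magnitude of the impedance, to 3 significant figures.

X_L = ωL = 293 Ω
X_C = 1/(ωC) = 536 Ω
Parallel: admittances add. Y = 1/(jωL) + jωC
Y = (0 − j0.00155) S
|Y| = 0.00155 S → |Z| = 1/|Y| = 645 Ω, ∠Z = −∠Y = 90.0°

645 Ω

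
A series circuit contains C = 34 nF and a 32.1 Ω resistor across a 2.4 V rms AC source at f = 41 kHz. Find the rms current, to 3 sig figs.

20.2 mA

ω = 2πf = 257600 rad/s
X_C = 1/(ωC) = 114 Ω
Z = 32.1 − j114 Ω
|Z| = √(32.1² + 114²) = 119 Ω
I = V/|Z| = 2.4/119 = 20.2 mA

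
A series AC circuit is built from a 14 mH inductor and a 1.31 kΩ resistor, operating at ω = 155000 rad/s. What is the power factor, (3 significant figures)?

X_L = ωL = 2170 Ω
Z = 1310 + j2170 Ω
|Z| = √(1310² + 2170²) = 2530 Ω
∠Z = arctan(2170/1310) = 58.9°
cos φ = cos(58.9°) = 0.517

0.517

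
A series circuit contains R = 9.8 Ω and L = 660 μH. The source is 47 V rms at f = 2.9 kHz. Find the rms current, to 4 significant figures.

3.030 A

ω = 2πf = 18220 rad/s
X_L = ωL = 12.03 Ω
Z = 9.800 + j12.03 Ω
|Z| = √(9.800² + 12.03²) = 15.51 Ω
I = V/|Z| = 47/15.51 = 3.030 A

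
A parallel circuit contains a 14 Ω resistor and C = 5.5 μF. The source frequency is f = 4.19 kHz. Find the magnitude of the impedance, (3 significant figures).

ω = 2πf = 26330 rad/s
X_C = 1/(ωC) = 6.91 Ω
Parallel: admittances add. Y = 1/R + jωC
Y = (0.0714 + j0.145) S
|Y| = 0.161 S → |Z| = 1/|Y| = 6.19 Ω, ∠Z = −∠Y = -63.7°

6.19 Ω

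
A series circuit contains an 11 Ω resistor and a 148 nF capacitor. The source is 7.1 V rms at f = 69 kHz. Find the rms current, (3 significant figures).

372 mA

ω = 2πf = 433500 rad/s
X_C = 1/(ωC) = 15.6 Ω
Z = 11.0 − j15.6 Ω
|Z| = √(11.0² + 15.6²) = 19.1 Ω
I = V/|Z| = 7.1/19.1 = 372 mA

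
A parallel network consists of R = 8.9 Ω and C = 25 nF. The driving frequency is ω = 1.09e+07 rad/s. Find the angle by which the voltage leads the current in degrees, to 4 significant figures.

X_C = 1/(ωC) = 3.670 Ω
Parallel: admittances add. Y = 1/R + jωC
Y = (0.1124 + j0.2725) S
|Y| = 0.2948 S → |Z| = 1/|Y| = 3.393 Ω, ∠Z = −∠Y = -67.59°

-67.59°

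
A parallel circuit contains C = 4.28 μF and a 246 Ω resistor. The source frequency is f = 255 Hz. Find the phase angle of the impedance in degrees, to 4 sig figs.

ω = 2πf = 1602 rad/s
X_C = 1/(ωC) = 145.8 Ω
Parallel: admittances add. Y = 1/R + jωC
Y = (0.004065 + j0.006857) S
|Y| = 0.007972 S → |Z| = 1/|Y| = 125.4 Ω, ∠Z = −∠Y = -59.34°

-59.34°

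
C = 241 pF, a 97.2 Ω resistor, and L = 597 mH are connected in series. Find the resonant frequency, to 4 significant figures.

13.27 kHz

ω₀ = 1/√(LC) = 1/√(0.597 × 2.41e-10) = 83370 rad/s
f₀ = ω₀/(2π) = 13.27 kHz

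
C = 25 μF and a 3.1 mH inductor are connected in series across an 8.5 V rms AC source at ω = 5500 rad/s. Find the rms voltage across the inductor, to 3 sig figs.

X_L = ωL = 17.1 Ω
X_C = 1/(ωC) = 7.27 Ω
Net reactance X = X_L − X_C = 9.78 Ω
Z = j9.78 Ω
|Z| = √(0² + 9.78²) = 9.78 Ω
I = V/|Z| = 869 mA
V_L = I·|Z_L| = 0.869 × 17.1 = 14.8 V

14.8 V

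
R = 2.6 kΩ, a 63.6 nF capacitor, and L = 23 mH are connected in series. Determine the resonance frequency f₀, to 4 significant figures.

4.161 kHz

ω₀ = 1/√(LC) = 1/√(0.023 × 6.36e-08) = 26150 rad/s
f₀ = ω₀/(2π) = 4.161 kHz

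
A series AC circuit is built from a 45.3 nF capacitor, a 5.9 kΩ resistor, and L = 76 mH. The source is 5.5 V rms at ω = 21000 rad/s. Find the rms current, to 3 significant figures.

X_L = ωL = 1600 Ω
X_C = 1/(ωC) = 1050 Ω
Net reactance X = X_L − X_C = 545 Ω
Z = 5900 + j545 Ω
|Z| = √(5900² + 545²) = 5930 Ω
I = V/|Z| = 5.5/5930 = 928 μA

928 μA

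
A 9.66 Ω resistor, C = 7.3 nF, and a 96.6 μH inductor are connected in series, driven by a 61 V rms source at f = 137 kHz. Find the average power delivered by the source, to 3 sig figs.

ω = 2πf = 860800 rad/s
X_L = ωL = 83.2 Ω
X_C = 1/(ωC) = 159 Ω
Net reactance X = X_L − X_C = -76.0 Ω
Z = 9.66 − j76.0 Ω
|Z| = √(9.66² + 76.0²) = 76.6 Ω
∠Z = arctan(-76.0/9.66) = -82.8°
I = V/|Z| = 796 mA
P = VI cos φ = 61 × 0.796 × cos(-82.8°) = 6.13 W

6.13 W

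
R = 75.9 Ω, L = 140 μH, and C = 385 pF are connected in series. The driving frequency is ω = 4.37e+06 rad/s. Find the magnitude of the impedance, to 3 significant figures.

77.9 Ω

X_L = ωL = 612 Ω
X_C = 1/(ωC) = 594 Ω
Net reactance X = X_L − X_C = 17.4 Ω
Z = 75.9 + j17.4 Ω
|Z| = √(75.9² + 17.4²) = 77.9 Ω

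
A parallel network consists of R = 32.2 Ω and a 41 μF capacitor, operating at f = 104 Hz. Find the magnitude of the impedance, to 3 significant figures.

ω = 2πf = 653.5 rad/s
X_C = 1/(ωC) = 37.3 Ω
Parallel: admittances add. Y = 1/R + jωC
Y = (0.0311 + j0.0268) S
|Y| = 0.0410 S → |Z| = 1/|Y| = 24.4 Ω, ∠Z = −∠Y = -40.8°

24.4 Ω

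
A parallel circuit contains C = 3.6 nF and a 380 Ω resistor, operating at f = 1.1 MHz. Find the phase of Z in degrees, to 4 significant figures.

ω = 2πf = 6.912e+06 rad/s
X_C = 1/(ωC) = 40.19 Ω
Parallel: admittances add. Y = 1/R + jωC
Y = (0.002632 + j0.02488) S
|Y| = 0.02502 S → |Z| = 1/|Y| = 39.97 Ω, ∠Z = −∠Y = -83.96°

-83.96°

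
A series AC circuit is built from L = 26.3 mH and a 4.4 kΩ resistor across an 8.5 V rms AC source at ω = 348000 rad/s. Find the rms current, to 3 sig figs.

X_L = ωL = 9150 Ω
Z = 4400 + j9150 Ω
|Z| = √(4400² + 9150²) = 10200 Ω
I = V/|Z| = 8.5/10200 = 837 μA

837 μA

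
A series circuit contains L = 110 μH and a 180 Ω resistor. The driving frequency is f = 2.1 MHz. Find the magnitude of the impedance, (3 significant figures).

1460 Ω

ω = 2πf = 1.319e+07 rad/s
X_L = ωL = 1450 Ω
Z = 180 + j1450 Ω
|Z| = √(180² + 1450²) = 1460 Ω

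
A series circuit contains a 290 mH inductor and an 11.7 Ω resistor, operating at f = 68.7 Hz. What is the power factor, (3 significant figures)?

ω = 2πf = 431.7 rad/s
X_L = ωL = 125 Ω
Z = 11.7 + j125 Ω
|Z| = √(11.7² + 125²) = 126 Ω
∠Z = arctan(125/11.7) = 84.7°
cos φ = cos(84.7°) = 0.0931

0.0931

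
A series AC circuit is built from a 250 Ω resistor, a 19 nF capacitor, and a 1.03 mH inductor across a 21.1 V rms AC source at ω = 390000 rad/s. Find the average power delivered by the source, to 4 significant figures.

X_L = ωL = 401.7 Ω
X_C = 1/(ωC) = 135.0 Ω
Net reactance X = X_L − X_C = 266.7 Ω
Z = 250.0 + j266.7 Ω
|Z| = √(250.0² + 266.7²) = 365.6 Ω
∠Z = arctan(266.7/250.0) = 46.86°
I = V/|Z| = 57.72 mA
P = VI cos φ = 21.1 × 0.05772 × cos(46.86°) = 832.8 mW

832.8 mW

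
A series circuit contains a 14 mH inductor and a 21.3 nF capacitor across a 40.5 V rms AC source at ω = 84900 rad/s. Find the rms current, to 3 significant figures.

63.7 mA

X_L = ωL = 1190 Ω
X_C = 1/(ωC) = 553 Ω
Net reactance X = X_L − X_C = 636 Ω
Z = j636 Ω
|Z| = √(0² + 636²) = 636 Ω
I = V/|Z| = 40.5/636 = 63.7 mA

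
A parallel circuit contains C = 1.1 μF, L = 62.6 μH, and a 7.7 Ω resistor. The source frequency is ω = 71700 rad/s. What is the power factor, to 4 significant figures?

X_L = ωL = 4.488 Ω
X_C = 1/(ωC) = 12.68 Ω
Parallel: admittances add. Y = 1/R + 1/(jωL) + jωC
Y = (0.1299 − j0.1439) S
|Y| = 0.1939 S → |Z| = 1/|Y| = 5.158 Ω, ∠Z = −∠Y = 47.94°
cos φ = cos(47.94°) = 0.6699

0.6699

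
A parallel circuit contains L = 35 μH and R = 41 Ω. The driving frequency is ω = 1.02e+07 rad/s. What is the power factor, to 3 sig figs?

0.993

X_L = ωL = 357 Ω
Parallel: admittances add. Y = 1/R + 1/(jωL)
Y = (0.0244 − j0.00280) S
|Y| = 0.0246 S → |Z| = 1/|Y| = 40.7 Ω, ∠Z = −∠Y = 6.55°
cos φ = cos(6.55°) = 0.993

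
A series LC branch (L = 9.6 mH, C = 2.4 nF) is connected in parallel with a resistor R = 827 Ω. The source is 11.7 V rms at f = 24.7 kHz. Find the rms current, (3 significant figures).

ω = 2πf = 155200 rad/s
X_L = ωL = 1490 Ω
X_C = 1/(ωC) = 2680 Ω
Branch 1: Z₁ = R = 827 Ω
Branch 2 (series LC): Z₂ = j(X_L − X_C) = −j1190 Ω
Parallel: Z = Z₁Z₂/(Z₁+Z₂), |Z| = 680 Ω, ∠Z = -34.7°
I = V/|Z| = 11.7/680 = 17.2 mA

17.2 mA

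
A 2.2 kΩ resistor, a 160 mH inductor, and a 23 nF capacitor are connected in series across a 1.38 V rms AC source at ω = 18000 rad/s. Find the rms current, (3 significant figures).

X_L = ωL = 2880 Ω
X_C = 1/(ωC) = 2420 Ω
Net reactance X = X_L − X_C = 465 Ω
Z = 2200 + j465 Ω
|Z| = √(2200² + 465²) = 2250 Ω
I = V/|Z| = 1.38/2250 = 614 μA

614 μA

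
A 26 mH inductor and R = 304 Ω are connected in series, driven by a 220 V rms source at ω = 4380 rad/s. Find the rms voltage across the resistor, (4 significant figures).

X_L = ωL = 113.9 Ω
Z = 304.0 + j113.9 Ω
|Z| = √(304.0² + 113.9²) = 324.6 Ω
I = V/|Z| = 677.7 mA
V_R = I·|Z_R| = 0.6777 × 304.0 = 206.0 V

206.0 V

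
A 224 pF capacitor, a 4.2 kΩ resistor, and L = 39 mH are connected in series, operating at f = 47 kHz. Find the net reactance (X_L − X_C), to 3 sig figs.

-3600 Ω

ω = 2πf = 295300 rad/s
X_L = ωL = 11500 Ω
X_C = 1/(ωC) = 15100 Ω
X = 11500 − 15100 = -3600 Ω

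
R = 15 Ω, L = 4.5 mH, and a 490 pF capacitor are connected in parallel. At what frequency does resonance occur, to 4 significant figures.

107.2 kHz

ω₀ = 1/√(LC) = 1/√(0.0045 × 4.9e-10) = 673400 rad/s
f₀ = ω₀/(2π) = 107.2 kHz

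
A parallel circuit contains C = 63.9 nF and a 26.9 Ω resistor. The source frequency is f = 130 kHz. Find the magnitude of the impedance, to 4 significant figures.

15.61 Ω

ω = 2πf = 816800 rad/s
X_C = 1/(ωC) = 19.16 Ω
Parallel: admittances add. Y = 1/R + jωC
Y = (0.03717 + j0.05219) S
|Y| = 0.06408 S → |Z| = 1/|Y| = 15.61 Ω, ∠Z = −∠Y = -54.54°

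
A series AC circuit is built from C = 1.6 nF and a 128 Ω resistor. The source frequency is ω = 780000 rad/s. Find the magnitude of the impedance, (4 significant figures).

811.4 Ω

X_C = 1/(ωC) = 801.3 Ω
Z = 128.0 − j801.3 Ω
|Z| = √(128.0² + 801.3²) = 811.4 Ω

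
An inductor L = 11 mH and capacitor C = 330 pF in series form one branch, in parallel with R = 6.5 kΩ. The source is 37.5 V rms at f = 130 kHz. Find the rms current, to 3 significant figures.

ω = 2πf = 816800 rad/s
X_L = ωL = 8980 Ω
X_C = 1/(ωC) = 3710 Ω
Branch 1: Z₁ = R = 6500 Ω
Branch 2 (series LC): Z₂ = j(X_L − X_C) = j5280 Ω
Parallel: Z = Z₁Z₂/(Z₁+Z₂), |Z| = 4100 Ω, ∠Z = 50.9°
I = V/|Z| = 37.5/4100 = 9.16 mA

9.16 mA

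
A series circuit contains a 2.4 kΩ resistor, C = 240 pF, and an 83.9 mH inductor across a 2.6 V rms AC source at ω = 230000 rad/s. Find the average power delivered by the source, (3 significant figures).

X_L = ωL = 19300 Ω
X_C = 1/(ωC) = 18100 Ω
Net reactance X = X_L − X_C = 1180 Ω
Z = 2400 + j1180 Ω
|Z| = √(2400² + 1180²) = 2670 Ω
∠Z = arctan(1180/2400) = 26.2°
I = V/|Z| = 972 μA
P = VI cos φ = 2.6 × 0.000972 × cos(26.2°) = 2.27 mW

2.27 mW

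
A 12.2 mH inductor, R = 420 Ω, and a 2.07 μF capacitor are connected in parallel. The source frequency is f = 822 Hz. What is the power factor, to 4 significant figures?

ω = 2πf = 5165 rad/s
X_L = ωL = 63.01 Ω
X_C = 1/(ωC) = 93.54 Ω
Parallel: admittances add. Y = 1/R + 1/(jωL) + jωC
Y = (0.002381 − j0.005179) S
|Y| = 0.005700 S → |Z| = 1/|Y| = 175.4 Ω, ∠Z = −∠Y = 65.31°
cos φ = cos(65.31°) = 0.4177

0.4177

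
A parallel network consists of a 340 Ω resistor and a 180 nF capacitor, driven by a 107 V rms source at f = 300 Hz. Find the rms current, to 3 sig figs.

ω = 2πf = 1885 rad/s
X_C = 1/(ωC) = 2950 Ω
Parallel: admittances add. Y = 1/R + jωC
Y = (0.00294 + j0.000339) S
|Y| = 0.00296 S → |Z| = 1/|Y| = 338 Ω, ∠Z = −∠Y = -6.58°
I = V/|Z| = 107/338 = 317 mA

317 mA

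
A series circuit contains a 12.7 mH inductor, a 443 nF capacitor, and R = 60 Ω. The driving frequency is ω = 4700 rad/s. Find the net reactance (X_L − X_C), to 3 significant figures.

-421 Ω

X_L = ωL = 59.7 Ω
X_C = 1/(ωC) = 480 Ω
X = 59.7 − 480 = -421 Ω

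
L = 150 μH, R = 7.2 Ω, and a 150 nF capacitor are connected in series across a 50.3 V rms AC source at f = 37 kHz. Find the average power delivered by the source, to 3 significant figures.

ω = 2πf = 232500 rad/s
X_L = ωL = 34.9 Ω
X_C = 1/(ωC) = 28.7 Ω
Net reactance X = X_L − X_C = 6.20 Ω
Z = 7.20 + j6.20 Ω
|Z| = √(7.20² + 6.20²) = 9.50 Ω
∠Z = arctan(6.20/7.20) = 40.7°
I = V/|Z| = 5.30 A
P = VI cos φ = 50.3 × 5.30 × cos(40.7°) = 202 W

202 W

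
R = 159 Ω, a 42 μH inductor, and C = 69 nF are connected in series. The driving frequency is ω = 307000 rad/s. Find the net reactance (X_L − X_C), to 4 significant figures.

X_L = ωL = 12.89 Ω
X_C = 1/(ωC) = 47.21 Ω
X = 12.89 − 47.21 = -34.31 Ω

-34.31 Ω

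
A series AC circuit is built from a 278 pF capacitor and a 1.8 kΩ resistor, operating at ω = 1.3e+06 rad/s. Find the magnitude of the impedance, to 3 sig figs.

3300 Ω

X_C = 1/(ωC) = 2770 Ω
Z = 1800 − j2770 Ω
|Z| = √(1800² + 2770²) = 3300 Ω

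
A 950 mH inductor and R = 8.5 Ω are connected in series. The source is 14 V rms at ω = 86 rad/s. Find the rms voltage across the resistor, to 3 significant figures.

1.45 V

X_L = ωL = 81.7 Ω
Z = 8.50 + j81.7 Ω
|Z| = √(8.50² + 81.7²) = 82.1 Ω
I = V/|Z| = 170 mA
V_R = I·|Z_R| = 0.170 × 8.50 = 1.45 V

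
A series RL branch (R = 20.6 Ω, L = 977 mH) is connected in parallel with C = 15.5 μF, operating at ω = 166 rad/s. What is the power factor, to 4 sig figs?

0.2154

X_L = ωL = 162.2 Ω
X_C = 1/(ωC) = 388.7 Ω
Branch 1 (R+jX_L): Z₁ = 20.60 + j162.2 Ω, |Z₁| = 163.5 Ω
Branch 2 (−jX_C): Z₂ = −j388.7 Ω
Parallel: Z = Z₁Z₂/(Z₁+Z₂), |Z| = 279.4 Ω, ∠Z = 77.56°
cos φ = cos(77.56°) = 0.2154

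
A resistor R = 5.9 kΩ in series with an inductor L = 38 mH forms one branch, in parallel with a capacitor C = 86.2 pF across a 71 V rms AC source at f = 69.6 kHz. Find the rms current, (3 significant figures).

ω = 2πf = 437300 rad/s
X_L = ωL = 16600 Ω
X_C = 1/(ωC) = 26500 Ω
Branch 1 (R+jX_L): Z₁ = 5900 + j16600 Ω, |Z₁| = 17600 Ω
Branch 2 (−jX_C): Z₂ = −j26500 Ω
Parallel: Z = Z₁Z₂/(Z₁+Z₂), |Z| = 40600 Ω, ∠Z = 39.7°
I = V/|Z| = 71/40600 = 1.75 mA

1.75 mA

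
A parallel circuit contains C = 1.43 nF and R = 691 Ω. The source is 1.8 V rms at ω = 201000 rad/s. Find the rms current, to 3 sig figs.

2.66 mA

X_C = 1/(ωC) = 3480 Ω
Parallel: admittances add. Y = 1/R + jωC
Y = (0.00145 + j0.000287) S
|Y| = 0.00148 S → |Z| = 1/|Y| = 678 Ω, ∠Z = −∠Y = -11.2°
I = V/|Z| = 1.8/678 = 2.66 mA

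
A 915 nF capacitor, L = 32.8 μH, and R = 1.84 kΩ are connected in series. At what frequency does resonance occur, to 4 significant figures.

ω₀ = 1/√(LC) = 1/√(3.28e-05 × 9.15e-07) = 182500 rad/s
f₀ = ω₀/(2π) = 29.05 kHz

29.05 kHz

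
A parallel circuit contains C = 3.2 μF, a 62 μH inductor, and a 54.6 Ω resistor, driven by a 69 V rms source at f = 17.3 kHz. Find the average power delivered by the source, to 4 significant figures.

ω = 2πf = 108700 rad/s
X_L = ωL = 6.739 Ω
X_C = 1/(ωC) = 2.875 Ω
Parallel: admittances add. Y = 1/R + 1/(jωL) + jωC
Y = (0.01832 + j0.1995) S
|Y| = 0.2003 S → |Z| = 1/|Y| = 4.993 Ω, ∠Z = −∠Y = -84.75°
I = V/|Z| = 13.82 A
P = VI cos φ = 69 × 13.82 × cos(-84.75°) = 87.20 W

87.20 W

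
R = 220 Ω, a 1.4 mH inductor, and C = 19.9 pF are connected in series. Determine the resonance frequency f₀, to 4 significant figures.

953.5 kHz

ω₀ = 1/√(LC) = 1/√(0.0014 × 1.99e-11) = 5.991e+06 rad/s
f₀ = ω₀/(2π) = 953.5 kHz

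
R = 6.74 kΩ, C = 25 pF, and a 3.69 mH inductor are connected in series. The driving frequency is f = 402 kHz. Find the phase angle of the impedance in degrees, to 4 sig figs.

ω = 2πf = 2.526e+06 rad/s
X_L = ωL = 9320 Ω
X_C = 1/(ωC) = 15840 Ω
Net reactance X = X_L − X_C = -6516 Ω
Z = 6740 − j6516 Ω
|Z| = √(6740² + 6516²) = 9375 Ω
∠Z = arctan(-6516/6740) = -44.03°

-44.03°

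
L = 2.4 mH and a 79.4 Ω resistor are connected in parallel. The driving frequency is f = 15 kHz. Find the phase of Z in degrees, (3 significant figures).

19.3°

ω = 2πf = 94250 rad/s
X_L = ωL = 226 Ω
Parallel: admittances add. Y = 1/R + 1/(jωL)
Y = (0.0126 − j0.00442) S
|Y| = 0.0133 S → |Z| = 1/|Y| = 74.9 Ω, ∠Z = −∠Y = 19.3°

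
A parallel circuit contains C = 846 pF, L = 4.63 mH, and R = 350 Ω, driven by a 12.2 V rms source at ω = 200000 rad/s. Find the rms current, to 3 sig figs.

X_L = ωL = 926 Ω
X_C = 1/(ωC) = 5910 Ω
Parallel: admittances add. Y = 1/R + 1/(jωL) + jωC
Y = (0.00286 − j0.000911) S
|Y| = 0.00300 S → |Z| = 1/|Y| = 333 Ω, ∠Z = −∠Y = 17.7°
I = V/|Z| = 12.2/333 = 36.6 mA

36.6 mA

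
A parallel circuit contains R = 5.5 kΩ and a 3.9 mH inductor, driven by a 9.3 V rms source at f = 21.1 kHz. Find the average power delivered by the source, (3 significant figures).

15.7 mW

ω = 2πf = 132600 rad/s
X_L = ωL = 517 Ω
Parallel: admittances add. Y = 1/R + 1/(jωL)
Y = (0.000182 − j0.00193) S
|Y| = 0.00194 S → |Z| = 1/|Y| = 515 Ω, ∠Z = −∠Y = 84.6°
I = V/|Z| = 18.1 mA
P = VI cos φ = 9.3 × 0.0181 × cos(84.6°) = 15.7 mW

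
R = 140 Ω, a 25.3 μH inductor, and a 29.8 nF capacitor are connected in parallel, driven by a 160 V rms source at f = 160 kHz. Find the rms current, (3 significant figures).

1.88 A

ω = 2πf = 1.005e+06 rad/s
X_L = ωL = 25.4 Ω
X_C = 1/(ωC) = 33.4 Ω
Parallel: admittances add. Y = 1/R + 1/(jωL) + jωC
Y = (0.00714 − j0.00936) S
|Y| = 0.0118 S → |Z| = 1/|Y| = 84.9 Ω, ∠Z = −∠Y = 52.6°
I = V/|Z| = 160/84.9 = 1.88 A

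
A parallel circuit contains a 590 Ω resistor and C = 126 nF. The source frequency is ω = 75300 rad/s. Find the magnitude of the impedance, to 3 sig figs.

X_C = 1/(ωC) = 105 Ω
Parallel: admittances add. Y = 1/R + jωC
Y = (0.00169 + j0.00949) S
|Y| = 0.00964 S → |Z| = 1/|Y| = 104 Ω, ∠Z = −∠Y = -79.9°

104 Ω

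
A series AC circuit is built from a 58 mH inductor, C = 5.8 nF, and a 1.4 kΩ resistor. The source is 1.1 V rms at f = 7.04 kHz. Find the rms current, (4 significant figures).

ω = 2πf = 44230 rad/s
X_L = ωL = 2566 Ω
X_C = 1/(ωC) = 3898 Ω
Net reactance X = X_L − X_C = -1332 Ω
Z = 1400 − j1332 Ω
|Z| = √(1400² + 1332²) = 1933 Ω
I = V/|Z| = 1.1/1933 = 569.2 μA

569.2 μA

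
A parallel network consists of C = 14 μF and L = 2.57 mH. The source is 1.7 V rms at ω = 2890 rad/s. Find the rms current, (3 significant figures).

X_L = ωL = 7.43 Ω
X_C = 1/(ωC) = 24.7 Ω
Parallel: admittances add. Y = 1/(jωL) + jωC
Y = (0 − j0.0942) S
|Y| = 0.0942 S → |Z| = 1/|Y| = 10.6 Ω, ∠Z = −∠Y = 90.0°
I = V/|Z| = 1.7/10.6 = 160 mA

160 mA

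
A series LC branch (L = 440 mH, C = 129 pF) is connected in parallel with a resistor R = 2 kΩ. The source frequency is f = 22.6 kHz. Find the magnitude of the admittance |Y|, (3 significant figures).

ω = 2πf = 142000 rad/s
X_L = ωL = 62500 Ω
X_C = 1/(ωC) = 54600 Ω
Branch 1: Z₁ = R = 2000 Ω
Branch 2 (series LC): Z₂ = j(X_L − X_C) = j7890 Ω
Parallel: Z = Z₁Z₂/(Z₁+Z₂), |Z| = 1940 Ω, ∠Z = 14.2°
|Y| = 1/|Z| = 516 μS

516 μS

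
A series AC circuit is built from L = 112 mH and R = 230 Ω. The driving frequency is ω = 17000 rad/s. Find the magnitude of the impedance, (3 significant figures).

1920 Ω

X_L = ωL = 1900 Ω
Z = 230 + j1900 Ω
|Z| = √(230² + 1900²) = 1920 Ω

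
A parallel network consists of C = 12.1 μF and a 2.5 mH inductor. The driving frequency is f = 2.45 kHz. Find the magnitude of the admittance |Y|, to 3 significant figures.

ω = 2πf = 15390 rad/s
X_L = ωL = 38.5 Ω
X_C = 1/(ωC) = 5.37 Ω
Parallel: admittances add. Y = 1/(jωL) + jωC
Y = (0 + j0.160) S
|Y| = 0.160 S → |Z| = 1/|Y| = 6.24 Ω, ∠Z = −∠Y = -90.0°

160 mS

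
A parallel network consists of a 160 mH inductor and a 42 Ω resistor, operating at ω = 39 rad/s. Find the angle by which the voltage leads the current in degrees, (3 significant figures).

81.5°

X_L = ωL = 6.24 Ω
Parallel: admittances add. Y = 1/R + 1/(jωL)
Y = (0.0238 − j0.160) S
|Y| = 0.162 S → |Z| = 1/|Y| = 6.17 Ω, ∠Z = −∠Y = 81.5°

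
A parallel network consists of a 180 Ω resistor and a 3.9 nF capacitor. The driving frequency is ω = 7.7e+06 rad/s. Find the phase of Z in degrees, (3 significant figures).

X_C = 1/(ωC) = 33.3 Ω
Parallel: admittances add. Y = 1/R + jωC
Y = (0.00556 + j0.0300) S
|Y| = 0.0305 S → |Z| = 1/|Y| = 32.7 Ω, ∠Z = −∠Y = -79.5°

-79.5°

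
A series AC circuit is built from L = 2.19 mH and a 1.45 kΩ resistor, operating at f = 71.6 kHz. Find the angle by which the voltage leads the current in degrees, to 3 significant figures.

ω = 2πf = 449900 rad/s
X_L = ωL = 985 Ω
Z = 1450 + j985 Ω
|Z| = √(1450² + 985²) = 1750 Ω
∠Z = arctan(985/1450) = 34.2°

34.2°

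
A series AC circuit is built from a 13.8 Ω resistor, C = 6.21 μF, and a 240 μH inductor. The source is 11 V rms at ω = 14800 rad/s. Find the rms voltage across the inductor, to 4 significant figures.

2.501 V

X_L = ωL = 3.552 Ω
X_C = 1/(ωC) = 10.88 Ω
Net reactance X = X_L − X_C = -7.328 Ω
Z = 13.80 − j7.328 Ω
|Z| = √(13.80² + 7.328²) = 15.63 Ω
I = V/|Z| = 704.0 mA
V_L = I·|Z_L| = 0.7040 × 3.552 = 2.501 V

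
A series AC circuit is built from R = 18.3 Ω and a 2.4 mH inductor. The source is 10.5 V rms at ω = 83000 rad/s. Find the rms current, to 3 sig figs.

52.5 mA

X_L = ωL = 199 Ω
Z = 18.3 + j199 Ω
|Z| = √(18.3² + 199²) = 200 Ω
I = V/|Z| = 10.5/200 = 52.5 mA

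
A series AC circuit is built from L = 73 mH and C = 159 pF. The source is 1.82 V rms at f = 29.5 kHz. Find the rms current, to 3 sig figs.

89.2 μA

ω = 2πf = 185400 rad/s
X_L = ωL = 13500 Ω
X_C = 1/(ωC) = 33900 Ω
Net reactance X = X_L − X_C = -20400 Ω
Z = − j20400 Ω
|Z| = √(0² + 20400²) = 20400 Ω
I = V/|Z| = 1.82/20400 = 89.2 μA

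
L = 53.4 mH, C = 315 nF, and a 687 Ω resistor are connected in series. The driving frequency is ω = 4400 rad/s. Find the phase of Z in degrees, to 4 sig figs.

X_L = ωL = 235.0 Ω
X_C = 1/(ωC) = 721.5 Ω
Net reactance X = X_L − X_C = -486.5 Ω
Z = 687.0 − j486.5 Ω
|Z| = √(687.0² + 486.5²) = 841.8 Ω
∠Z = arctan(-486.5/687.0) = -35.31°

-35.31°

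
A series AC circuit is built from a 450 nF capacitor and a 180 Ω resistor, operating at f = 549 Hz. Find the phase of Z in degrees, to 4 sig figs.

-74.39°

ω = 2πf = 3449 rad/s
X_C = 1/(ωC) = 644.2 Ω
Z = 180.0 − j644.2 Ω
|Z| = √(180.0² + 644.2²) = 668.9 Ω
∠Z = arctan(-644.2/180.0) = -74.39°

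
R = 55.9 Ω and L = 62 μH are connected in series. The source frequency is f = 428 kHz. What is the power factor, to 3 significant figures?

ω = 2πf = 2.689e+06 rad/s
X_L = ωL = 167 Ω
Z = 55.9 + j167 Ω
|Z| = √(55.9² + 167²) = 176 Ω
∠Z = arctan(167/55.9) = 71.5°
cos φ = cos(71.5°) = 0.318

0.318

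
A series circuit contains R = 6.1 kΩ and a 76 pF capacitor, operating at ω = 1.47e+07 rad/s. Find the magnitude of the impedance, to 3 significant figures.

X_C = 1/(ωC) = 895 Ω
Z = 6100 − j895 Ω
|Z| = √(6100² + 895²) = 6170 Ω

6170 Ω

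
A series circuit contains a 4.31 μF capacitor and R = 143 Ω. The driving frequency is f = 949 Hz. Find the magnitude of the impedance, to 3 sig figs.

148 Ω

ω = 2πf = 5963 rad/s
X_C = 1/(ωC) = 38.9 Ω
Z = 143 − j38.9 Ω
|Z| = √(143² + 38.9²) = 148 Ω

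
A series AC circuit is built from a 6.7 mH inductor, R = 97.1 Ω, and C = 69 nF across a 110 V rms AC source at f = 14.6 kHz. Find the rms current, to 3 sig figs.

236 mA

ω = 2πf = 91730 rad/s
X_L = ωL = 615 Ω
X_C = 1/(ωC) = 158 Ω
Net reactance X = X_L − X_C = 457 Ω
Z = 97.1 + j457 Ω
|Z| = √(97.1² + 457²) = 467 Ω
I = V/|Z| = 110/467 = 236 mA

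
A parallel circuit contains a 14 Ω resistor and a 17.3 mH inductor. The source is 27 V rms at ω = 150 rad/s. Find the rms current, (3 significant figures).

X_L = ωL = 2.59 Ω
Parallel: admittances add. Y = 1/R + 1/(jωL)
Y = (0.0714 − j0.385) S
|Y| = 0.392 S → |Z| = 1/|Y| = 2.55 Ω, ∠Z = −∠Y = 79.5°
I = V/|Z| = 27/2.55 = 10.6 A

10.6 A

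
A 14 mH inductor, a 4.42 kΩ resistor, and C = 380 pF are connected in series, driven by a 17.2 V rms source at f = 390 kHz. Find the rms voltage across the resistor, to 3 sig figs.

ω = 2πf = 2.45e+06 rad/s
X_L = ωL = 34300 Ω
X_C = 1/(ωC) = 1070 Ω
Net reactance X = X_L − X_C = 33200 Ω
Z = 4420 + j33200 Ω
|Z| = √(4420² + 33200²) = 33500 Ω
I = V/|Z| = 513 μA
V_R = I·|Z_R| = 0.000513 × 4420 = 2.27 V

2.27 V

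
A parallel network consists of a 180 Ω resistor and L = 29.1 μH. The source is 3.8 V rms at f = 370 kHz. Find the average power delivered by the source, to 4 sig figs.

ω = 2πf = 2.325e+06 rad/s
X_L = ωL = 67.65 Ω
Parallel: admittances add. Y = 1/R + 1/(jωL)
Y = (0.005556 − j0.01478) S
|Y| = 0.01579 S → |Z| = 1/|Y| = 63.33 Ω, ∠Z = −∠Y = 69.40°
I = V/|Z| = 60.01 mA
P = VI cos φ = 3.8 × 0.06001 × cos(69.40°) = 80.22 mW

80.22 mW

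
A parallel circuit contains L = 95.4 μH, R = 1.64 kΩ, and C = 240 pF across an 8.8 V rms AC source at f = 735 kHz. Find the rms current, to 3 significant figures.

11.5 mA

ω = 2πf = 4.618e+06 rad/s
X_L = ωL = 441 Ω
X_C = 1/(ωC) = 902 Ω
Parallel: admittances add. Y = 1/R + 1/(jωL) + jωC
Y = (0.000610 − j0.00116) S
|Y| = 0.00131 S → |Z| = 1/|Y| = 762 Ω, ∠Z = −∠Y = 62.3°
I = V/|Z| = 8.8/762 = 11.5 mA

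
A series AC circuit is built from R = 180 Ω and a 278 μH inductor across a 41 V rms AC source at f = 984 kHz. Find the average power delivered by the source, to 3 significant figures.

ω = 2πf = 6.183e+06 rad/s
X_L = ωL = 1720 Ω
Z = 180 + j1720 Ω
|Z| = √(180² + 1720²) = 1730 Ω
∠Z = arctan(1720/180) = 84.0°
I = V/|Z| = 23.7 mA
P = VI cos φ = 41 × 0.0237 × cos(84.0°) = 101 mW

101 mW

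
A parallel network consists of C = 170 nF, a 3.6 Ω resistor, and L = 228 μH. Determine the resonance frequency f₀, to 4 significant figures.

ω₀ = 1/√(LC) = 1/√(0.000228 × 1.7e-07) = 160600 rad/s
f₀ = ω₀/(2π) = 25.56 kHz

25.56 kHz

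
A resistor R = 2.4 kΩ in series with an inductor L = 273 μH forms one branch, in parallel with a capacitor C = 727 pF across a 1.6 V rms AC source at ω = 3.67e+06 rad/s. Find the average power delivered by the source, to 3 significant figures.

908 μW

X_L = ωL = 1000 Ω
X_C = 1/(ωC) = 375 Ω
Branch 1 (R+jX_L): Z₁ = 2400 + j1000 Ω, |Z₁| = 2600 Ω
Branch 2 (−jX_C): Z₂ = −j375 Ω
Parallel: Z = Z₁Z₂/(Z₁+Z₂), |Z| = 393 Ω, ∠Z = -82.0°
I = V/|Z| = 4.07 mA
P = VI cos φ = 1.6 × 0.00407 × cos(-82.0°) = 908 μW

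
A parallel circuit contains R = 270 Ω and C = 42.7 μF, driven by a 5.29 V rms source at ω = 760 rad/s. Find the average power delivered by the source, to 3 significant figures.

104 mW

X_C = 1/(ωC) = 30.8 Ω
Parallel: admittances add. Y = 1/R + jωC
Y = (0.00370 + j0.0325) S
|Y| = 0.0327 S → |Z| = 1/|Y| = 30.6 Ω, ∠Z = −∠Y = -83.5°
I = V/|Z| = 173 mA
P = VI cos φ = 5.29 × 0.173 × cos(-83.5°) = 104 mW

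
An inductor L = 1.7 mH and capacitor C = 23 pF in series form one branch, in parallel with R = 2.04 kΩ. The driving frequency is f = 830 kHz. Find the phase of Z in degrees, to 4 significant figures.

ω = 2πf = 5.215e+06 rad/s
X_L = ωL = 8866 Ω
X_C = 1/(ωC) = 8337 Ω
Branch 1: Z₁ = R = 2040 Ω
Branch 2 (series LC): Z₂ = j(X_L − X_C) = j528.5 Ω
Parallel: Z = Z₁Z₂/(Z₁+Z₂), |Z| = 511.6 Ω, ∠Z = 75.48°

75.48°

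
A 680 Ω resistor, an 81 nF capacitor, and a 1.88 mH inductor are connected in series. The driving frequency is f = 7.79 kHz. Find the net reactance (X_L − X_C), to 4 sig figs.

-160.2 Ω

ω = 2πf = 48950 rad/s
X_L = ωL = 92.02 Ω
X_C = 1/(ωC) = 252.2 Ω
X = 92.02 − 252.2 = -160.2 Ω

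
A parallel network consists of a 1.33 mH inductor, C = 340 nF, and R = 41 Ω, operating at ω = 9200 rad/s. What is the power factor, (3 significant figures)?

0.296

X_L = ωL = 12.2 Ω
X_C = 1/(ωC) = 320 Ω
Parallel: admittances add. Y = 1/R + 1/(jωL) + jωC
Y = (0.0244 − j0.0786) S
|Y| = 0.0823 S → |Z| = 1/|Y| = 12.2 Ω, ∠Z = −∠Y = 72.8°
cos φ = cos(72.8°) = 0.296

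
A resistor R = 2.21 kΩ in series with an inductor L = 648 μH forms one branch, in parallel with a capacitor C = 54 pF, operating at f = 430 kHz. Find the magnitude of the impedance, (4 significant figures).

3475 Ω

ω = 2πf = 2.702e+06 rad/s
X_L = ωL = 1751 Ω
X_C = 1/(ωC) = 6854 Ω
Branch 1 (R+jX_L): Z₁ = 2210 + j1751 Ω, |Z₁| = 2819 Ω
Branch 2 (−jX_C): Z₂ = −j6854 Ω
Parallel: Z = Z₁Z₂/(Z₁+Z₂), |Z| = 3475 Ω, ∠Z = 14.97°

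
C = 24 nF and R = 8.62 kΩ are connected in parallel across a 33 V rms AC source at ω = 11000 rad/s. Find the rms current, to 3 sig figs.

9.52 mA

X_C = 1/(ωC) = 3790 Ω
Parallel: admittances add. Y = 1/R + jωC
Y = (0.000116 + j0.000264) S
|Y| = 0.000288 S → |Z| = 1/|Y| = 3470 Ω, ∠Z = −∠Y = -66.3°
I = V/|Z| = 33/3470 = 9.52 mA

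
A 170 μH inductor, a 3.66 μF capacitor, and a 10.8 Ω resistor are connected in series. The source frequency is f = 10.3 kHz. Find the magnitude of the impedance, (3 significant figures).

ω = 2πf = 64720 rad/s
X_L = ωL = 11.0 Ω
X_C = 1/(ωC) = 4.22 Ω
Net reactance X = X_L − X_C = 6.78 Ω
Z = 10.8 + j6.78 Ω
|Z| = √(10.8² + 6.78²) = 12.8 Ω

12.8 Ω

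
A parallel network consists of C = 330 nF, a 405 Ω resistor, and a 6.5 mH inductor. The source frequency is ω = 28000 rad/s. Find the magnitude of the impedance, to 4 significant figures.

X_L = ωL = 182.0 Ω
X_C = 1/(ωC) = 108.2 Ω
Parallel: admittances add. Y = 1/R + 1/(jωL) + jωC
Y = (0.002469 + j0.003745) S
|Y| = 0.004486 S → |Z| = 1/|Y| = 222.9 Ω, ∠Z = −∠Y = -56.61°

222.9 Ω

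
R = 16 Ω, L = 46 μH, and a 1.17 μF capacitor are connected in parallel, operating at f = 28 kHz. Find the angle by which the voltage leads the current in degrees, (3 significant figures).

-52.8°

ω = 2πf = 175900 rad/s
X_L = ωL = 8.09 Ω
X_C = 1/(ωC) = 4.86 Ω
Parallel: admittances add. Y = 1/R + 1/(jωL) + jωC
Y = (0.0625 + j0.0823) S
|Y| = 0.103 S → |Z| = 1/|Y| = 9.68 Ω, ∠Z = −∠Y = -52.8°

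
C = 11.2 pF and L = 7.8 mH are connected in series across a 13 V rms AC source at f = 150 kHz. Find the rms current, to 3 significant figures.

149 μA

ω = 2πf = 942500 rad/s
X_L = ωL = 7350 Ω
X_C = 1/(ωC) = 94700 Ω
Net reactance X = X_L − X_C = -87400 Ω
Z = − j87400 Ω
|Z| = √(0² + 87400²) = 87400 Ω
I = V/|Z| = 13/87400 = 149 μA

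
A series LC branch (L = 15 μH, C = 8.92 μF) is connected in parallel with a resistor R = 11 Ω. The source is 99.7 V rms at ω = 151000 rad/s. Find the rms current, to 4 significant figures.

X_L = ωL = 2.265 Ω
X_C = 1/(ωC) = 0.7424 Ω
Branch 1: Z₁ = R = 11.00 Ω
Branch 2 (series LC): Z₂ = j(X_L − X_C) = j1.523 Ω
Parallel: Z = Z₁Z₂/(Z₁+Z₂), |Z| = 1.508 Ω, ∠Z = 82.12°
I = V/|Z| = 99.7/1.508 = 66.11 A

66.11 A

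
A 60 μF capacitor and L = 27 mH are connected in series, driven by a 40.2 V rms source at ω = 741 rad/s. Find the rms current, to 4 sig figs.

16.18 A

X_L = ωL = 20.01 Ω
X_C = 1/(ωC) = 22.49 Ω
Net reactance X = X_L − X_C = -2.485 Ω
Z = − j2.485 Ω
|Z| = √(0² + 2.485²) = 2.485 Ω
I = V/|Z| = 40.2/2.485 = 16.18 A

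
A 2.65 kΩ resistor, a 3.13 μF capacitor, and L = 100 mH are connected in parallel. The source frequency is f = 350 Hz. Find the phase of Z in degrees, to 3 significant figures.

ω = 2πf = 2199 rad/s
X_L = ωL = 220 Ω
X_C = 1/(ωC) = 145 Ω
Parallel: admittances add. Y = 1/R + 1/(jωL) + jωC
Y = (0.000377 + j0.00234) S
|Y| = 0.00237 S → |Z| = 1/|Y| = 423 Ω, ∠Z = −∠Y = -80.8°

-80.8°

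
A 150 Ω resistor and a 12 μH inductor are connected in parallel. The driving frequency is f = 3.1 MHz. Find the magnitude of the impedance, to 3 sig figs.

ω = 2πf = 1.948e+07 rad/s
X_L = ωL = 234 Ω
Parallel: admittances add. Y = 1/R + 1/(jωL)
Y = (0.00667 − j0.00428) S
|Y| = 0.00792 S → |Z| = 1/|Y| = 126 Ω, ∠Z = −∠Y = 32.7°

126 Ω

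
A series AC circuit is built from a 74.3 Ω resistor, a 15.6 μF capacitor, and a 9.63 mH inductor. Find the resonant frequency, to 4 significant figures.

ω₀ = 1/√(LC) = 1/√(0.00963 × 1.56e-05) = 2580 rad/s
f₀ = ω₀/(2π) = 410.6 Hz

410.6 Hz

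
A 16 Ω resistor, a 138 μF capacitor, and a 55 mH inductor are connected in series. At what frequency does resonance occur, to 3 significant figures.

57.8 Hz

ω₀ = 1/√(LC) = 1/√(0.055 × 0.000138) = 363.0 rad/s
f₀ = ω₀/(2π) = 57.8 Hz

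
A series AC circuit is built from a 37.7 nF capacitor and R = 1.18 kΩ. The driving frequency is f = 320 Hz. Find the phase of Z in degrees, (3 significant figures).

ω = 2πf = 2011 rad/s
X_C = 1/(ωC) = 13200 Ω
Z = 1180 − j13200 Ω
|Z| = √(1180² + 13200²) = 13200 Ω
∠Z = arctan(-13200/1180) = -84.9°

-84.9°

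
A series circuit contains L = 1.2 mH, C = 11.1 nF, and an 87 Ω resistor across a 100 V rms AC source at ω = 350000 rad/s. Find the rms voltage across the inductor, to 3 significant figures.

228 V

X_L = ωL = 420 Ω
X_C = 1/(ωC) = 257 Ω
Net reactance X = X_L − X_C = 163 Ω
Z = 87.0 + j163 Ω
|Z| = √(87.0² + 163²) = 184 Ω
I = V/|Z| = 542 mA
V_L = I·|Z_L| = 0.542 × 420 = 228 V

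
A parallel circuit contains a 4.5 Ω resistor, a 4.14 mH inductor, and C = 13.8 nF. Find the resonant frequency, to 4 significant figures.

21.06 kHz

ω₀ = 1/√(LC) = 1/√(0.00414 × 1.38e-08) = 132300 rad/s
f₀ = ω₀/(2π) = 21.06 kHz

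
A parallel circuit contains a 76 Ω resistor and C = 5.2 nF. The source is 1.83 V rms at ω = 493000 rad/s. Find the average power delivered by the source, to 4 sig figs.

X_C = 1/(ωC) = 390.1 Ω
Parallel: admittances add. Y = 1/R + jωC
Y = (0.01316 + j0.002564) S
|Y| = 0.01341 S → |Z| = 1/|Y| = 74.60 Ω, ∠Z = −∠Y = -11.03°
I = V/|Z| = 24.53 mA
P = VI cos φ = 1.83 × 0.02453 × cos(-11.03°) = 44.06 mW

44.06 mW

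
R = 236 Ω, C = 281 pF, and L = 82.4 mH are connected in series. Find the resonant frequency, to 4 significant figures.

33.08 kHz

ω₀ = 1/√(LC) = 1/√(0.0824 × 2.81e-10) = 207800 rad/s
f₀ = ω₀/(2π) = 33.08 kHz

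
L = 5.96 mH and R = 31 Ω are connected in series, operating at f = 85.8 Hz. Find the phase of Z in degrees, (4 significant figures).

ω = 2πf = 539.1 rad/s
X_L = ωL = 3.213 Ω
Z = 31.00 + j3.213 Ω
|Z| = √(31.00² + 3.213²) = 31.17 Ω
∠Z = arctan(3.213/31.00) = 5.917°

5.917°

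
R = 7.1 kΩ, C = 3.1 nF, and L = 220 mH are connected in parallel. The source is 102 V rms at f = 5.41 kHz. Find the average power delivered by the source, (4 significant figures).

ω = 2πf = 33990 rad/s
X_L = ωL = 7478 Ω
X_C = 1/(ωC) = 9490 Ω
Parallel: admittances add. Y = 1/R + 1/(jωL) + jωC
Y = (0.0001408 − j2.835e-05) S
|Y| = 0.0001437 S → |Z| = 1/|Y| = 6960 Ω, ∠Z = −∠Y = 11.38°
I = V/|Z| = 14.65 mA
P = VI cos φ = 102 × 0.01465 × cos(11.38°) = 1.465 W

1.465 W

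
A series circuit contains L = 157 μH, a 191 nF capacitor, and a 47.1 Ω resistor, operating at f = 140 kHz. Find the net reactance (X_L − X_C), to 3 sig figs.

ω = 2πf = 879600 rad/s
X_L = ωL = 138 Ω
X_C = 1/(ωC) = 5.95 Ω
X = 138 − 5.95 = 132 Ω

132 Ω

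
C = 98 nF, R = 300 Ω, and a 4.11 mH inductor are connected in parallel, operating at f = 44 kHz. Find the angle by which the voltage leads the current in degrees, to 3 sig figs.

-82.8°

ω = 2πf = 276500 rad/s
X_L = ωL = 1140 Ω
X_C = 1/(ωC) = 36.9 Ω
Parallel: admittances add. Y = 1/R + 1/(jωL) + jωC
Y = (0.00333 + j0.0262) S
|Y| = 0.0264 S → |Z| = 1/|Y| = 37.8 Ω, ∠Z = −∠Y = -82.8°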